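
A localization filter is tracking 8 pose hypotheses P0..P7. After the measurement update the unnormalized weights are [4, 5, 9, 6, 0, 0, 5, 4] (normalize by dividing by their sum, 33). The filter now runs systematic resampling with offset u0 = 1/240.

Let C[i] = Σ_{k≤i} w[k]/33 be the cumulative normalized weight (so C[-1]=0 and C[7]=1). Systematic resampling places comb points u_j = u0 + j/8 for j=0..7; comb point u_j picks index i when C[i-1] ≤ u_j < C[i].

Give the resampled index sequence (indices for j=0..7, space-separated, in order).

0 1 1 2 2 3 6 7

C = [4/33, 3/11, 6/11, 8/11, 8/11, 8/11, 29/33, 1]
j=0: u_0=1/240 ∈ [0, 4/33) → index 0
j=1: u_1=31/240 ∈ [4/33, 3/11) → index 1
j=2: u_2=61/240 ∈ [4/33, 3/11) → index 1
j=3: u_3=91/240 ∈ [3/11, 6/11) → index 2
j=4: u_4=121/240 ∈ [3/11, 6/11) → index 2
j=5: u_5=151/240 ∈ [6/11, 8/11) → index 3
j=6: u_6=181/240 ∈ [8/11, 29/33) → index 6
j=7: u_7=211/240 ∈ [29/33, 1) → index 7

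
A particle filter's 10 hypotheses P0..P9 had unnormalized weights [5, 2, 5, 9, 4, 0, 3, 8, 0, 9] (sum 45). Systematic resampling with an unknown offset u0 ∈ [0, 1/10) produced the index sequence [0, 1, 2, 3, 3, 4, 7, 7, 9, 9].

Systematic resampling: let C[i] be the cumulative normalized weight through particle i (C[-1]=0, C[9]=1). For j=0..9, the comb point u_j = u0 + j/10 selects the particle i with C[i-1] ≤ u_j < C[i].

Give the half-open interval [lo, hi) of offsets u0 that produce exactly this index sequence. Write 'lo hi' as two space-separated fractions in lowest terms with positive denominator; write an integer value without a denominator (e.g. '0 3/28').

1/45 1/18

C = [1/9, 7/45, 4/15, 7/15, 5/9, 5/9, 28/45, 4/5, 4/5, 1]
j=0 picked index 0: u0 ∈ [0, 1/9)
j=1 picked index 1: u0 ∈ [1/90, 1/18)
j=2 picked index 2: u0 ∈ [-2/45, 1/15)
j=3 picked index 3: u0 ∈ [-1/30, 1/6)
j=4 picked index 3: u0 ∈ [-2/15, 1/15)
j=5 picked index 4: u0 ∈ [-1/30, 1/18)
j=6 picked index 7: u0 ∈ [1/45, 1/5)
j=7 picked index 7: u0 ∈ [-7/90, 1/10)
j=8 picked index 9: u0 ∈ [0, 1/5)
j=9 picked index 9: u0 ∈ [-1/10, 1/10)
intersection: [1/45, 1/18)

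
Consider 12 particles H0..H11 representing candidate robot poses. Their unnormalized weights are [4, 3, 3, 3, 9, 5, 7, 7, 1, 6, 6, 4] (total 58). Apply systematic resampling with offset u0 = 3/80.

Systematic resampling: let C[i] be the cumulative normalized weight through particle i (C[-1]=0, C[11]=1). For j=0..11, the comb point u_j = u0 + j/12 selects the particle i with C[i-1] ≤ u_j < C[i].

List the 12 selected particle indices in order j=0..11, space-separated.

0 2 3 4 4 5 6 7 7 9 10 11

C = [2/29, 7/58, 5/29, 13/58, 11/29, 27/58, 17/29, 41/58, 21/29, 24/29, 27/29, 1]
j=0: u_0=3/80 ∈ [0, 2/29) → index 0
j=1: u_1=29/240 ∈ [7/58, 5/29) → index 2
j=2: u_2=49/240 ∈ [5/29, 13/58) → index 3
j=3: u_3=23/80 ∈ [13/58, 11/29) → index 4
j=4: u_4=89/240 ∈ [13/58, 11/29) → index 4
j=5: u_5=109/240 ∈ [11/29, 27/58) → index 5
j=6: u_6=43/80 ∈ [27/58, 17/29) → index 6
j=7: u_7=149/240 ∈ [17/29, 41/58) → index 7
j=8: u_8=169/240 ∈ [17/29, 41/58) → index 7
j=9: u_9=63/80 ∈ [21/29, 24/29) → index 9
j=10: u_10=209/240 ∈ [24/29, 27/29) → index 10
j=11: u_11=229/240 ∈ [27/29, 1) → index 11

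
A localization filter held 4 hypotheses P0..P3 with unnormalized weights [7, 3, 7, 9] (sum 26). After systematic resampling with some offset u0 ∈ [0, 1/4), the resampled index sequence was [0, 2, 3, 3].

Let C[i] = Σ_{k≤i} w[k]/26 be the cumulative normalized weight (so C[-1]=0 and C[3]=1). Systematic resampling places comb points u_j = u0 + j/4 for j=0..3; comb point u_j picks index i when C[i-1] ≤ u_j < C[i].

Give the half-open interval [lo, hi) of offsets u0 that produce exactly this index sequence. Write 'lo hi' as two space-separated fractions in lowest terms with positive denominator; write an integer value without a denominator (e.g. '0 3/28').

C = [7/26, 5/13, 17/26, 1]
j=0 picked index 0: u0 ∈ [0, 7/26)
j=1 picked index 2: u0 ∈ [7/52, 21/52)
j=2 picked index 3: u0 ∈ [2/13, 1/2)
j=3 picked index 3: u0 ∈ [-5/52, 1/4)
intersection: [2/13, 1/4)

2/13 1/4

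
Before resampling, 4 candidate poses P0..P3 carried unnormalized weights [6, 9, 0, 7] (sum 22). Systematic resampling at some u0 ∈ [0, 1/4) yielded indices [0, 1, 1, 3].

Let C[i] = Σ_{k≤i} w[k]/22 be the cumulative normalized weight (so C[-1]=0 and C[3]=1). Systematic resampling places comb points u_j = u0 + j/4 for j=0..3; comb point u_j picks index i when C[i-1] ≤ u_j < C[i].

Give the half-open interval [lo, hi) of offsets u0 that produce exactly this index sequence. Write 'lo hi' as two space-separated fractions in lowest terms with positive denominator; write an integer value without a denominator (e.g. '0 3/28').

1/44 2/11

C = [3/11, 15/22, 15/22, 1]
j=0 picked index 0: u0 ∈ [0, 3/11)
j=1 picked index 1: u0 ∈ [1/44, 19/44)
j=2 picked index 1: u0 ∈ [-5/22, 2/11)
j=3 picked index 3: u0 ∈ [-3/44, 1/4)
intersection: [1/44, 2/11)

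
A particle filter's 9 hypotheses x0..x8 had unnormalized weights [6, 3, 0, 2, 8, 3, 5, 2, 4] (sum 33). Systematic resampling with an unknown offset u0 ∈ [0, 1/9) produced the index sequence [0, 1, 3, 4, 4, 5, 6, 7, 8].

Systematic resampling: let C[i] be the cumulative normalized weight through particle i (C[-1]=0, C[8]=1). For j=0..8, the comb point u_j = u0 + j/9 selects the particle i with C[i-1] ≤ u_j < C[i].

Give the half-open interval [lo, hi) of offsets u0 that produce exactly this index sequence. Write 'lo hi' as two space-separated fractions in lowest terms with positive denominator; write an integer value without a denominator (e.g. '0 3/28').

7/99 10/99

C = [2/11, 3/11, 3/11, 1/3, 19/33, 2/3, 9/11, 29/33, 1]
j=0 picked index 0: u0 ∈ [0, 2/11)
j=1 picked index 1: u0 ∈ [7/99, 16/99)
j=2 picked index 3: u0 ∈ [5/99, 1/9)
j=3 picked index 4: u0 ∈ [0, 8/33)
j=4 picked index 4: u0 ∈ [-1/9, 13/99)
j=5 picked index 5: u0 ∈ [2/99, 1/9)
j=6 picked index 6: u0 ∈ [0, 5/33)
j=7 picked index 7: u0 ∈ [4/99, 10/99)
j=8 picked index 8: u0 ∈ [-1/99, 1/9)
intersection: [7/99, 10/99)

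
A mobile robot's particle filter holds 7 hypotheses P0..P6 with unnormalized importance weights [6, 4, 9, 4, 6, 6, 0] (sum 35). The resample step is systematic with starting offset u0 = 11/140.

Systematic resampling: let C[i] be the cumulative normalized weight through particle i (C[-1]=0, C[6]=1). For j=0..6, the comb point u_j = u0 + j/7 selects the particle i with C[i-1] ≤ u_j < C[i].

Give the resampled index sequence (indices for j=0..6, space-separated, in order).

C = [6/35, 2/7, 19/35, 23/35, 29/35, 1, 1]
j=0: u_0=11/140 ∈ [0, 6/35) → index 0
j=1: u_1=31/140 ∈ [6/35, 2/7) → index 1
j=2: u_2=51/140 ∈ [2/7, 19/35) → index 2
j=3: u_3=71/140 ∈ [2/7, 19/35) → index 2
j=4: u_4=13/20 ∈ [19/35, 23/35) → index 3
j=5: u_5=111/140 ∈ [23/35, 29/35) → index 4
j=6: u_6=131/140 ∈ [29/35, 1) → index 5

0 1 2 2 3 4 5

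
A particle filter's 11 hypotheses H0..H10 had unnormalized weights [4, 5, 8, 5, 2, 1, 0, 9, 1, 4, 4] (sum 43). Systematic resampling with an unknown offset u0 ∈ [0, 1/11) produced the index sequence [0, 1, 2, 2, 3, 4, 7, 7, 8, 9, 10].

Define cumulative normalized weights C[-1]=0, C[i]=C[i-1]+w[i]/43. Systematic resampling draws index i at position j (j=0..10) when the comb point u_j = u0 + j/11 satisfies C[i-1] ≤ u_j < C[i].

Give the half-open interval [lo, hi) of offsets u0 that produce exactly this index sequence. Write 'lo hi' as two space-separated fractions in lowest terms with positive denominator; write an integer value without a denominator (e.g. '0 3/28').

C = [4/43, 9/43, 17/43, 22/43, 24/43, 25/43, 25/43, 34/43, 35/43, 39/43, 1]
j=0 picked index 0: u0 ∈ [0, 4/43)
j=1 picked index 1: u0 ∈ [1/473, 56/473)
j=2 picked index 2: u0 ∈ [13/473, 101/473)
j=3 picked index 2: u0 ∈ [-30/473, 58/473)
j=4 picked index 3: u0 ∈ [15/473, 70/473)
j=5 picked index 4: u0 ∈ [27/473, 49/473)
j=6 picked index 7: u0 ∈ [17/473, 116/473)
j=7 picked index 7: u0 ∈ [-26/473, 73/473)
j=8 picked index 8: u0 ∈ [30/473, 41/473)
j=9 picked index 9: u0 ∈ [-2/473, 42/473)
j=10 picked index 10: u0 ∈ [-1/473, 1/11)
intersection: [30/473, 41/473)

30/473 41/473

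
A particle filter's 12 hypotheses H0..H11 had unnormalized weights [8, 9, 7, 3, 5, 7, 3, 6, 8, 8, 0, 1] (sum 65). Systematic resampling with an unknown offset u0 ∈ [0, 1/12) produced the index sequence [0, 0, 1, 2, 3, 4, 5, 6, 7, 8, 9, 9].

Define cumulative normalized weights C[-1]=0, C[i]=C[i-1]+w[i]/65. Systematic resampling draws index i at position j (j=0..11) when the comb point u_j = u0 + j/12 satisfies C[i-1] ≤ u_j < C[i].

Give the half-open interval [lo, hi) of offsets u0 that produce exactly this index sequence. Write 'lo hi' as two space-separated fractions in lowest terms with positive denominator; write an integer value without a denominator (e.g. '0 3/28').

7/195 31/780

C = [8/65, 17/65, 24/65, 27/65, 32/65, 3/5, 42/65, 48/65, 56/65, 64/65, 64/65, 1]
j=0 picked index 0: u0 ∈ [0, 8/65)
j=1 picked index 0: u0 ∈ [-1/12, 31/780)
j=2 picked index 1: u0 ∈ [-17/390, 37/390)
j=3 picked index 2: u0 ∈ [3/260, 31/260)
j=4 picked index 3: u0 ∈ [7/195, 16/195)
j=5 picked index 4: u0 ∈ [-1/780, 59/780)
j=6 picked index 5: u0 ∈ [-1/130, 1/10)
j=7 picked index 6: u0 ∈ [1/60, 49/780)
j=8 picked index 7: u0 ∈ [-4/195, 14/195)
j=9 picked index 8: u0 ∈ [-3/260, 29/260)
j=10 picked index 9: u0 ∈ [11/390, 59/390)
j=11 picked index 9: u0 ∈ [-43/780, 53/780)
intersection: [7/195, 31/780)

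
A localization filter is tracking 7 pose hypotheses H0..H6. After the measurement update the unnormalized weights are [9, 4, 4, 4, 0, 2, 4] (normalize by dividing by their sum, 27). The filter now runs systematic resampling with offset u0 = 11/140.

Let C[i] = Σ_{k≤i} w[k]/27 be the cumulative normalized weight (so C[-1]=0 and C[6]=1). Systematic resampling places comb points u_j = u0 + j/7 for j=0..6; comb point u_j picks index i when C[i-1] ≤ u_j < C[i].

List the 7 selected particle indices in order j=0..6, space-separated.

0 0 1 2 3 5 6

C = [1/3, 13/27, 17/27, 7/9, 7/9, 23/27, 1]
j=0: u_0=11/140 ∈ [0, 1/3) → index 0
j=1: u_1=31/140 ∈ [0, 1/3) → index 0
j=2: u_2=51/140 ∈ [1/3, 13/27) → index 1
j=3: u_3=71/140 ∈ [13/27, 17/27) → index 2
j=4: u_4=13/20 ∈ [17/27, 7/9) → index 3
j=5: u_5=111/140 ∈ [7/9, 23/27) → index 5
j=6: u_6=131/140 ∈ [23/27, 1) → index 6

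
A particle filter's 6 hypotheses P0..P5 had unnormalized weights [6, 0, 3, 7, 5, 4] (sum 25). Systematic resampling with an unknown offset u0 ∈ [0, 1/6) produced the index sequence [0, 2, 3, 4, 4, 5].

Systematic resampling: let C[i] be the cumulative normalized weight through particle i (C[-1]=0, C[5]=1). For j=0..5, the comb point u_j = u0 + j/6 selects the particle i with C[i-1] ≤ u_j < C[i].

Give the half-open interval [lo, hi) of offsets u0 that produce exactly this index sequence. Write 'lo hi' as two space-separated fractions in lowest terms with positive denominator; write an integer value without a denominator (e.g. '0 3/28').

C = [6/25, 6/25, 9/25, 16/25, 21/25, 1]
j=0 picked index 0: u0 ∈ [0, 6/25)
j=1 picked index 2: u0 ∈ [11/150, 29/150)
j=2 picked index 3: u0 ∈ [2/75, 23/75)
j=3 picked index 4: u0 ∈ [7/50, 17/50)
j=4 picked index 4: u0 ∈ [-2/75, 13/75)
j=5 picked index 5: u0 ∈ [1/150, 1/6)
intersection: [7/50, 1/6)

7/50 1/6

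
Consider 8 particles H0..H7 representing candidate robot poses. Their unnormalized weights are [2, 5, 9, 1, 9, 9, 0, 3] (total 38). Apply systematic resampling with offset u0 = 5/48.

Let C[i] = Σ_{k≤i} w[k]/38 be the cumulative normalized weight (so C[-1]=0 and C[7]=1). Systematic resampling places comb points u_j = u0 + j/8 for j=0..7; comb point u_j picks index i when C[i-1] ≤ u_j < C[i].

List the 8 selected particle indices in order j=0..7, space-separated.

C = [1/19, 7/38, 8/19, 17/38, 13/19, 35/38, 35/38, 1]
j=0: u_0=5/48 ∈ [1/19, 7/38) → index 1
j=1: u_1=11/48 ∈ [7/38, 8/19) → index 2
j=2: u_2=17/48 ∈ [7/38, 8/19) → index 2
j=3: u_3=23/48 ∈ [17/38, 13/19) → index 4
j=4: u_4=29/48 ∈ [17/38, 13/19) → index 4
j=5: u_5=35/48 ∈ [13/19, 35/38) → index 5
j=6: u_6=41/48 ∈ [13/19, 35/38) → index 5
j=7: u_7=47/48 ∈ [35/38, 1) → index 7

1 2 2 4 4 5 5 7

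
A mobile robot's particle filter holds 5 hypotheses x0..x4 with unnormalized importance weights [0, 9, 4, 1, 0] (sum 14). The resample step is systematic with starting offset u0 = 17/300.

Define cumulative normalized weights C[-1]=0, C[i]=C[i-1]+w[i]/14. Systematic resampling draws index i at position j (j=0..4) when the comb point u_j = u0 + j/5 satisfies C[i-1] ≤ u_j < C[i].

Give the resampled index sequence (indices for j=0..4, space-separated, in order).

1 1 1 2 2

C = [0, 9/14, 13/14, 1, 1]
j=0: u_0=17/300 ∈ [0, 9/14) → index 1
j=1: u_1=77/300 ∈ [0, 9/14) → index 1
j=2: u_2=137/300 ∈ [0, 9/14) → index 1
j=3: u_3=197/300 ∈ [9/14, 13/14) → index 2
j=4: u_4=257/300 ∈ [9/14, 13/14) → index 2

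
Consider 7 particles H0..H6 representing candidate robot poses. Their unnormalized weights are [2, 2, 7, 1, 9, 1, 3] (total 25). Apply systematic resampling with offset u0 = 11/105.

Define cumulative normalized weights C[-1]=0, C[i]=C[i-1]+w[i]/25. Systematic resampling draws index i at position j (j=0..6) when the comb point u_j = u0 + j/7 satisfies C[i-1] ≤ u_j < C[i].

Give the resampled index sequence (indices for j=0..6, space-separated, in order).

C = [2/25, 4/25, 11/25, 12/25, 21/25, 22/25, 1]
j=0: u_0=11/105 ∈ [2/25, 4/25) → index 1
j=1: u_1=26/105 ∈ [4/25, 11/25) → index 2
j=2: u_2=41/105 ∈ [4/25, 11/25) → index 2
j=3: u_3=8/15 ∈ [12/25, 21/25) → index 4
j=4: u_4=71/105 ∈ [12/25, 21/25) → index 4
j=5: u_5=86/105 ∈ [12/25, 21/25) → index 4
j=6: u_6=101/105 ∈ [22/25, 1) → index 6

1 2 2 4 4 4 6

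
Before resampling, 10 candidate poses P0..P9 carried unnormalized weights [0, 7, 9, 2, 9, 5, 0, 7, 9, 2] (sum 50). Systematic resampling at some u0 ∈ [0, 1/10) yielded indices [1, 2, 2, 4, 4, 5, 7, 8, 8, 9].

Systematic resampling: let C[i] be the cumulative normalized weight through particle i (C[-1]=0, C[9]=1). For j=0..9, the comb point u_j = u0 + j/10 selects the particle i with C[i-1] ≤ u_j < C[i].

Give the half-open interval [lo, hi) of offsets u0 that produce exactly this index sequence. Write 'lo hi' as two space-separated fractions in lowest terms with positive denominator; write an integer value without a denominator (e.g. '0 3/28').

2/25 1/10

C = [0, 7/50, 8/25, 9/25, 27/50, 16/25, 16/25, 39/50, 24/25, 1]
j=0 picked index 1: u0 ∈ [0, 7/50)
j=1 picked index 2: u0 ∈ [1/25, 11/50)
j=2 picked index 2: u0 ∈ [-3/50, 3/25)
j=3 picked index 4: u0 ∈ [3/50, 6/25)
j=4 picked index 4: u0 ∈ [-1/25, 7/50)
j=5 picked index 5: u0 ∈ [1/25, 7/50)
j=6 picked index 7: u0 ∈ [1/25, 9/50)
j=7 picked index 8: u0 ∈ [2/25, 13/50)
j=8 picked index 8: u0 ∈ [-1/50, 4/25)
j=9 picked index 9: u0 ∈ [3/50, 1/10)
intersection: [2/25, 1/10)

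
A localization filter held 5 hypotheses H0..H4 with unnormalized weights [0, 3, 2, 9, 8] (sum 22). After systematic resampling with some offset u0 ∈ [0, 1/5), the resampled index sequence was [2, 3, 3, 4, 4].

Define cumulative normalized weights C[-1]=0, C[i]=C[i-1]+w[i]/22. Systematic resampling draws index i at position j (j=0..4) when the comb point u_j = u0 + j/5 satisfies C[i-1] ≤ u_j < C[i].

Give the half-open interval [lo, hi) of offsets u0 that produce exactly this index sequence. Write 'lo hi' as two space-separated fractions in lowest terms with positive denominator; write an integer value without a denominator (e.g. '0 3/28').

C = [0, 3/22, 5/22, 7/11, 1]
j=0 picked index 2: u0 ∈ [3/22, 5/22)
j=1 picked index 3: u0 ∈ [3/110, 24/55)
j=2 picked index 3: u0 ∈ [-19/110, 13/55)
j=3 picked index 4: u0 ∈ [2/55, 2/5)
j=4 picked index 4: u0 ∈ [-9/55, 1/5)
intersection: [3/22, 1/5)

3/22 1/5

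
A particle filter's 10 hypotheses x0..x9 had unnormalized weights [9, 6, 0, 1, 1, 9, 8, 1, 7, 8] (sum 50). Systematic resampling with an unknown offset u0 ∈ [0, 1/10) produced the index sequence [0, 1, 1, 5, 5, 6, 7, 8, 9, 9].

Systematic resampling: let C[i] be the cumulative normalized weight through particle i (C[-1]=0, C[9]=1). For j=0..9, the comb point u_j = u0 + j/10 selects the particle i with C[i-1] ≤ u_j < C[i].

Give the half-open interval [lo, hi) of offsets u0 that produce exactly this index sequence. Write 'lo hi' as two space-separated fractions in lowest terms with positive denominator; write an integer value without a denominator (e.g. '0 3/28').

C = [9/50, 3/10, 3/10, 8/25, 17/50, 13/25, 17/25, 7/10, 21/25, 1]
j=0 picked index 0: u0 ∈ [0, 9/50)
j=1 picked index 1: u0 ∈ [2/25, 1/5)
j=2 picked index 1: u0 ∈ [-1/50, 1/10)
j=3 picked index 5: u0 ∈ [1/25, 11/50)
j=4 picked index 5: u0 ∈ [-3/50, 3/25)
j=5 picked index 6: u0 ∈ [1/50, 9/50)
j=6 picked index 7: u0 ∈ [2/25, 1/10)
j=7 picked index 8: u0 ∈ [0, 7/50)
j=8 picked index 9: u0 ∈ [1/25, 1/5)
j=9 picked index 9: u0 ∈ [-3/50, 1/10)
intersection: [2/25, 1/10)

2/25 1/10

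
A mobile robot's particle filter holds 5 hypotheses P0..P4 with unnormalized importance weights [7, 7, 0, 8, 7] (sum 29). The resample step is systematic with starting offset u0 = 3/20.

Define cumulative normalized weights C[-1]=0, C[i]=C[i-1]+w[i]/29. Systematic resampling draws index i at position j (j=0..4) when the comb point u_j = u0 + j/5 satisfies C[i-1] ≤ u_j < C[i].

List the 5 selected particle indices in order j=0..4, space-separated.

0 1 3 3 4

C = [7/29, 14/29, 14/29, 22/29, 1]
j=0: u_0=3/20 ∈ [0, 7/29) → index 0
j=1: u_1=7/20 ∈ [7/29, 14/29) → index 1
j=2: u_2=11/20 ∈ [14/29, 22/29) → index 3
j=3: u_3=3/4 ∈ [14/29, 22/29) → index 3
j=4: u_4=19/20 ∈ [22/29, 1) → index 4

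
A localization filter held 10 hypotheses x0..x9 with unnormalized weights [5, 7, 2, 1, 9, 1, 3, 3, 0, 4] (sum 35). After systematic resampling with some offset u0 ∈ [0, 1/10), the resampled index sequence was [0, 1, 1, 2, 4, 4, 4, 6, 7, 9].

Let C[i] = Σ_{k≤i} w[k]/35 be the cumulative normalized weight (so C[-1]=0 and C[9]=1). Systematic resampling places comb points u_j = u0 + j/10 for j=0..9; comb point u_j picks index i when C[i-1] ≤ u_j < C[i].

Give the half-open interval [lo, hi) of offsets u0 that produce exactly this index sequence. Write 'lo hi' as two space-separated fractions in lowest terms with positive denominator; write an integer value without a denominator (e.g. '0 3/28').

C = [1/7, 12/35, 2/5, 3/7, 24/35, 5/7, 4/5, 31/35, 31/35, 1]
j=0 picked index 0: u0 ∈ [0, 1/7)
j=1 picked index 1: u0 ∈ [3/70, 17/70)
j=2 picked index 1: u0 ∈ [-2/35, 1/7)
j=3 picked index 2: u0 ∈ [3/70, 1/10)
j=4 picked index 4: u0 ∈ [1/35, 2/7)
j=5 picked index 4: u0 ∈ [-1/14, 13/70)
j=6 picked index 4: u0 ∈ [-6/35, 3/35)
j=7 picked index 6: u0 ∈ [1/70, 1/10)
j=8 picked index 7: u0 ∈ [0, 3/35)
j=9 picked index 9: u0 ∈ [-1/70, 1/10)
intersection: [3/70, 3/35)

3/70 3/35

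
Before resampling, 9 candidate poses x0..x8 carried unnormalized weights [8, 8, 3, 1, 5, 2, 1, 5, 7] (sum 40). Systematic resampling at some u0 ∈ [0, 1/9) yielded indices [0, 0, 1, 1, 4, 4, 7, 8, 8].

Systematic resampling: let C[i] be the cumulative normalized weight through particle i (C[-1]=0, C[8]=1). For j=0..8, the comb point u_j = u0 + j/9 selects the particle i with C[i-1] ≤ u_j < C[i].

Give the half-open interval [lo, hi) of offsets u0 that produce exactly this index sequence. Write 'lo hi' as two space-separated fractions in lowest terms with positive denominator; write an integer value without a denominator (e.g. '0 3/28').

C = [1/5, 2/5, 19/40, 1/2, 5/8, 27/40, 7/10, 33/40, 1]
j=0 picked index 0: u0 ∈ [0, 1/5)
j=1 picked index 0: u0 ∈ [-1/9, 4/45)
j=2 picked index 1: u0 ∈ [-1/45, 8/45)
j=3 picked index 1: u0 ∈ [-2/15, 1/15)
j=4 picked index 4: u0 ∈ [1/18, 13/72)
j=5 picked index 4: u0 ∈ [-1/18, 5/72)
j=6 picked index 7: u0 ∈ [1/30, 19/120)
j=7 picked index 8: u0 ∈ [17/360, 2/9)
j=8 picked index 8: u0 ∈ [-23/360, 1/9)
intersection: [1/18, 1/15)

1/18 1/15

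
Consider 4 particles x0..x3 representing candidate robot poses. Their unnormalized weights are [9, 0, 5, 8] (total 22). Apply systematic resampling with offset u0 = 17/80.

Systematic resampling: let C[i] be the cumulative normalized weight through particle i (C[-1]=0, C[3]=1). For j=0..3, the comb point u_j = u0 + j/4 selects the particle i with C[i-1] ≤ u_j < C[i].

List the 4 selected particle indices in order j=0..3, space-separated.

0 2 3 3

C = [9/22, 9/22, 7/11, 1]
j=0: u_0=17/80 ∈ [0, 9/22) → index 0
j=1: u_1=37/80 ∈ [9/22, 7/11) → index 2
j=2: u_2=57/80 ∈ [7/11, 1) → index 3
j=3: u_3=77/80 ∈ [7/11, 1) → index 3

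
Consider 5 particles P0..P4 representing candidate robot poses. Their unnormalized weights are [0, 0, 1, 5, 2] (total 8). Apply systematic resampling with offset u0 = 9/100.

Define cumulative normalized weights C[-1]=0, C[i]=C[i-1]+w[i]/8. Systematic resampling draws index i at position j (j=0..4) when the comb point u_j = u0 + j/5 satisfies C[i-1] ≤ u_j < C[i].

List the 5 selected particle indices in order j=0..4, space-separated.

C = [0, 0, 1/8, 3/4, 1]
j=0: u_0=9/100 ∈ [0, 1/8) → index 2
j=1: u_1=29/100 ∈ [1/8, 3/4) → index 3
j=2: u_2=49/100 ∈ [1/8, 3/4) → index 3
j=3: u_3=69/100 ∈ [1/8, 3/4) → index 3
j=4: u_4=89/100 ∈ [3/4, 1) → index 4

2 3 3 3 4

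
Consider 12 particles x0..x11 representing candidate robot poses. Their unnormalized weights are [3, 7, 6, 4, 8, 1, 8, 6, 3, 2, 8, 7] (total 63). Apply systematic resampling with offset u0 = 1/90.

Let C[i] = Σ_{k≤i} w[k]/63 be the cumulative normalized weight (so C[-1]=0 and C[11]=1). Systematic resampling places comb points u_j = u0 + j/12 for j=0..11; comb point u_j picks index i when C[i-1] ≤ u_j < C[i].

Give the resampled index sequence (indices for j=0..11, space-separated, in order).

0 1 2 3 4 4 6 7 7 9 10 11

C = [1/21, 10/63, 16/63, 20/63, 4/9, 29/63, 37/63, 43/63, 46/63, 16/21, 8/9, 1]
j=0: u_0=1/90 ∈ [0, 1/21) → index 0
j=1: u_1=17/180 ∈ [1/21, 10/63) → index 1
j=2: u_2=8/45 ∈ [10/63, 16/63) → index 2
j=3: u_3=47/180 ∈ [16/63, 20/63) → index 3
j=4: u_4=31/90 ∈ [20/63, 4/9) → index 4
j=5: u_5=77/180 ∈ [20/63, 4/9) → index 4
j=6: u_6=23/45 ∈ [29/63, 37/63) → index 6
j=7: u_7=107/180 ∈ [37/63, 43/63) → index 7
j=8: u_8=61/90 ∈ [37/63, 43/63) → index 7
j=9: u_9=137/180 ∈ [46/63, 16/21) → index 9
j=10: u_10=38/45 ∈ [16/21, 8/9) → index 10
j=11: u_11=167/180 ∈ [8/9, 1) → index 11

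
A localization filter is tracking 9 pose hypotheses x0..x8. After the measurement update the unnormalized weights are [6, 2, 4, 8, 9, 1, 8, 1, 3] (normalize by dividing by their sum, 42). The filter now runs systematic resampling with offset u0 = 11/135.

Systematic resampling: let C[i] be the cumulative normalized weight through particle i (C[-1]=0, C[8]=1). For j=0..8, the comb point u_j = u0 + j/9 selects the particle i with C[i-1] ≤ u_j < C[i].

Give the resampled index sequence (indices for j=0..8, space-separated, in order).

C = [1/7, 4/21, 2/7, 10/21, 29/42, 5/7, 19/21, 13/14, 1]
j=0: u_0=11/135 ∈ [0, 1/7) → index 0
j=1: u_1=26/135 ∈ [4/21, 2/7) → index 2
j=2: u_2=41/135 ∈ [2/7, 10/21) → index 3
j=3: u_3=56/135 ∈ [2/7, 10/21) → index 3
j=4: u_4=71/135 ∈ [10/21, 29/42) → index 4
j=5: u_5=86/135 ∈ [10/21, 29/42) → index 4
j=6: u_6=101/135 ∈ [5/7, 19/21) → index 6
j=7: u_7=116/135 ∈ [5/7, 19/21) → index 6
j=8: u_8=131/135 ∈ [13/14, 1) → index 8

0 2 3 3 4 4 6 6 8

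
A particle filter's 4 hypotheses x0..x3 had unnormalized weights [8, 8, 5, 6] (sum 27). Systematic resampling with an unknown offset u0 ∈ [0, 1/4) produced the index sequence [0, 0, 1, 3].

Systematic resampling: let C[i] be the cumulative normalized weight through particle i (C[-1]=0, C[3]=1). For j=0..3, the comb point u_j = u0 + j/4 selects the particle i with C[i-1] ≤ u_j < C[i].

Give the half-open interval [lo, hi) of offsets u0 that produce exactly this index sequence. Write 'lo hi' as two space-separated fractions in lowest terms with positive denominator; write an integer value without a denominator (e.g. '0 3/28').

C = [8/27, 16/27, 7/9, 1]
j=0 picked index 0: u0 ∈ [0, 8/27)
j=1 picked index 0: u0 ∈ [-1/4, 5/108)
j=2 picked index 1: u0 ∈ [-11/54, 5/54)
j=3 picked index 3: u0 ∈ [1/36, 1/4)
intersection: [1/36, 5/108)

1/36 5/108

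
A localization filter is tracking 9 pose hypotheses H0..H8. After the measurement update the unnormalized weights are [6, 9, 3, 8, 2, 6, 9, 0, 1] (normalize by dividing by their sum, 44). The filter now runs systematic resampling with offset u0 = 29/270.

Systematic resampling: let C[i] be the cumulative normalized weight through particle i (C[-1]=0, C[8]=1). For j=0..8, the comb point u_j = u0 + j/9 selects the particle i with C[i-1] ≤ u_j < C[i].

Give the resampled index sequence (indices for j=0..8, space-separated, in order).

0 1 1 3 3 5 6 6 8

C = [3/22, 15/44, 9/22, 13/22, 7/11, 17/22, 43/44, 43/44, 1]
j=0: u_0=29/270 ∈ [0, 3/22) → index 0
j=1: u_1=59/270 ∈ [3/22, 15/44) → index 1
j=2: u_2=89/270 ∈ [3/22, 15/44) → index 1
j=3: u_3=119/270 ∈ [9/22, 13/22) → index 3
j=4: u_4=149/270 ∈ [9/22, 13/22) → index 3
j=5: u_5=179/270 ∈ [7/11, 17/22) → index 5
j=6: u_6=209/270 ∈ [17/22, 43/44) → index 6
j=7: u_7=239/270 ∈ [17/22, 43/44) → index 6
j=8: u_8=269/270 ∈ [43/44, 1) → index 8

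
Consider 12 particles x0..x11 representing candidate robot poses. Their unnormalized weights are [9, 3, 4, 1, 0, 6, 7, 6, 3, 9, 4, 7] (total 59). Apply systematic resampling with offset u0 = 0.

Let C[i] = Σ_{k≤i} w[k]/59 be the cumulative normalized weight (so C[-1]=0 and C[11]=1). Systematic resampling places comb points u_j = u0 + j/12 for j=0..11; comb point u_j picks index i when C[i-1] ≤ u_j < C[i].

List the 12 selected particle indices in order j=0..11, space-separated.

0 0 1 2 5 6 6 7 9 9 10 11

C = [9/59, 12/59, 16/59, 17/59, 17/59, 23/59, 30/59, 36/59, 39/59, 48/59, 52/59, 1]
j=0: u_0=0 ∈ [0, 9/59) → index 0
j=1: u_1=1/12 ∈ [0, 9/59) → index 0
j=2: u_2=1/6 ∈ [9/59, 12/59) → index 1
j=3: u_3=1/4 ∈ [12/59, 16/59) → index 2
j=4: u_4=1/3 ∈ [17/59, 23/59) → index 5
j=5: u_5=5/12 ∈ [23/59, 30/59) → index 6
j=6: u_6=1/2 ∈ [23/59, 30/59) → index 6
j=7: u_7=7/12 ∈ [30/59, 36/59) → index 7
j=8: u_8=2/3 ∈ [39/59, 48/59) → index 9
j=9: u_9=3/4 ∈ [39/59, 48/59) → index 9
j=10: u_10=5/6 ∈ [48/59, 52/59) → index 10
j=11: u_11=11/12 ∈ [52/59, 1) → index 11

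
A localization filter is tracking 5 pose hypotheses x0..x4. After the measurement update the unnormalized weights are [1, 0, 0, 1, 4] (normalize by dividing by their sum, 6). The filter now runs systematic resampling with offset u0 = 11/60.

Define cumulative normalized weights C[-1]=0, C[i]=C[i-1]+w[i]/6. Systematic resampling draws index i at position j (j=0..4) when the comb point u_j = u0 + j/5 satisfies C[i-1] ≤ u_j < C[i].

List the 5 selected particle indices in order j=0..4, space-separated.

3 4 4 4 4

C = [1/6, 1/6, 1/6, 1/3, 1]
j=0: u_0=11/60 ∈ [1/6, 1/3) → index 3
j=1: u_1=23/60 ∈ [1/3, 1) → index 4
j=2: u_2=7/12 ∈ [1/3, 1) → index 4
j=3: u_3=47/60 ∈ [1/3, 1) → index 4
j=4: u_4=59/60 ∈ [1/3, 1) → index 4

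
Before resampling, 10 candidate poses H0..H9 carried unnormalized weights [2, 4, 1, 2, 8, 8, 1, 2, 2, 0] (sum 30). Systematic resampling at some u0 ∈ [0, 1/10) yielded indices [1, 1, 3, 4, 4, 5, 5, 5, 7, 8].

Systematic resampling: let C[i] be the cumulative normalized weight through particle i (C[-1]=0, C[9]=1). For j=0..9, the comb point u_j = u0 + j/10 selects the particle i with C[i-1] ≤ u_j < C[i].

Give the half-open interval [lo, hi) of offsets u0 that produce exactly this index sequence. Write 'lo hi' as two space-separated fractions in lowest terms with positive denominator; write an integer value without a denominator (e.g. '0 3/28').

C = [1/15, 1/5, 7/30, 3/10, 17/30, 5/6, 13/15, 14/15, 1, 1]
j=0 picked index 1: u0 ∈ [1/15, 1/5)
j=1 picked index 1: u0 ∈ [-1/30, 1/10)
j=2 picked index 3: u0 ∈ [1/30, 1/10)
j=3 picked index 4: u0 ∈ [0, 4/15)
j=4 picked index 4: u0 ∈ [-1/10, 1/6)
j=5 picked index 5: u0 ∈ [1/15, 1/3)
j=6 picked index 5: u0 ∈ [-1/30, 7/30)
j=7 picked index 5: u0 ∈ [-2/15, 2/15)
j=8 picked index 7: u0 ∈ [1/15, 2/15)
j=9 picked index 8: u0 ∈ [1/30, 1/10)
intersection: [1/15, 1/10)

1/15 1/10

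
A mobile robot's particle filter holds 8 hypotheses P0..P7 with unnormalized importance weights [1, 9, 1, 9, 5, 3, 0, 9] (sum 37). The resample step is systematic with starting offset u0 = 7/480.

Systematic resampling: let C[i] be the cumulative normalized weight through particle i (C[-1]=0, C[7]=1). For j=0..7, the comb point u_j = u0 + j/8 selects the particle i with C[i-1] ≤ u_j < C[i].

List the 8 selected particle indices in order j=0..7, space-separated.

0 1 1 3 3 4 7 7

C = [1/37, 10/37, 11/37, 20/37, 25/37, 28/37, 28/37, 1]
j=0: u_0=7/480 ∈ [0, 1/37) → index 0
j=1: u_1=67/480 ∈ [1/37, 10/37) → index 1
j=2: u_2=127/480 ∈ [1/37, 10/37) → index 1
j=3: u_3=187/480 ∈ [11/37, 20/37) → index 3
j=4: u_4=247/480 ∈ [11/37, 20/37) → index 3
j=5: u_5=307/480 ∈ [20/37, 25/37) → index 4
j=6: u_6=367/480 ∈ [28/37, 1) → index 7
j=7: u_7=427/480 ∈ [28/37, 1) → index 7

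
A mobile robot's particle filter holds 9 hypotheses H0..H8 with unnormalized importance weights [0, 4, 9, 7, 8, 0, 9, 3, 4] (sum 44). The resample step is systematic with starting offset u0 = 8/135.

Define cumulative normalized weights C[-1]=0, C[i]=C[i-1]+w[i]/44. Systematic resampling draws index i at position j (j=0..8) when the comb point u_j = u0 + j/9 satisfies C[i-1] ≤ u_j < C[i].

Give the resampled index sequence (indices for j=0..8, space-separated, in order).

1 2 2 3 4 4 6 6 8

C = [0, 1/11, 13/44, 5/11, 7/11, 7/11, 37/44, 10/11, 1]
j=0: u_0=8/135 ∈ [0, 1/11) → index 1
j=1: u_1=23/135 ∈ [1/11, 13/44) → index 2
j=2: u_2=38/135 ∈ [1/11, 13/44) → index 2
j=3: u_3=53/135 ∈ [13/44, 5/11) → index 3
j=4: u_4=68/135 ∈ [5/11, 7/11) → index 4
j=5: u_5=83/135 ∈ [5/11, 7/11) → index 4
j=6: u_6=98/135 ∈ [7/11, 37/44) → index 6
j=7: u_7=113/135 ∈ [7/11, 37/44) → index 6
j=8: u_8=128/135 ∈ [10/11, 1) → index 8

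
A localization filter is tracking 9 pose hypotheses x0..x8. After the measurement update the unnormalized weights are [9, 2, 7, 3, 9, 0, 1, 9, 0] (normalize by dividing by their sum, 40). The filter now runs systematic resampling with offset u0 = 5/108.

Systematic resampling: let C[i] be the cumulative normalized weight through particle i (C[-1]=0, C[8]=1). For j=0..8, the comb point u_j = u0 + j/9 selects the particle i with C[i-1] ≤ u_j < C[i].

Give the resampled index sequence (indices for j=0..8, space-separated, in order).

0 0 1 2 3 4 4 7 7

C = [9/40, 11/40, 9/20, 21/40, 3/4, 3/4, 31/40, 1, 1]
j=0: u_0=5/108 ∈ [0, 9/40) → index 0
j=1: u_1=17/108 ∈ [0, 9/40) → index 0
j=2: u_2=29/108 ∈ [9/40, 11/40) → index 1
j=3: u_3=41/108 ∈ [11/40, 9/20) → index 2
j=4: u_4=53/108 ∈ [9/20, 21/40) → index 3
j=5: u_5=65/108 ∈ [21/40, 3/4) → index 4
j=6: u_6=77/108 ∈ [21/40, 3/4) → index 4
j=7: u_7=89/108 ∈ [31/40, 1) → index 7
j=8: u_8=101/108 ∈ [31/40, 1) → index 7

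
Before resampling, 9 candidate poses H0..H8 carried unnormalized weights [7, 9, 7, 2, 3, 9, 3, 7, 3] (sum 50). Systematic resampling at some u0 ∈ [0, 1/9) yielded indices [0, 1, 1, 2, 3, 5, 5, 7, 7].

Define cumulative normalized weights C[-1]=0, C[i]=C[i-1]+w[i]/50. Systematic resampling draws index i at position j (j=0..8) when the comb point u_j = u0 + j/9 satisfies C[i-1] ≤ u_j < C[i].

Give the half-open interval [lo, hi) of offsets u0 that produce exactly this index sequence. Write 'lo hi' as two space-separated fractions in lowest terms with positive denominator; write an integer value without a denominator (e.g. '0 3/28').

C = [7/50, 8/25, 23/50, 1/2, 14/25, 37/50, 4/5, 47/50, 1]
j=0 picked index 0: u0 ∈ [0, 7/50)
j=1 picked index 1: u0 ∈ [13/450, 47/225)
j=2 picked index 1: u0 ∈ [-37/450, 22/225)
j=3 picked index 2: u0 ∈ [-1/75, 19/150)
j=4 picked index 3: u0 ∈ [7/450, 1/18)
j=5 picked index 5: u0 ∈ [1/225, 83/450)
j=6 picked index 5: u0 ∈ [-8/75, 11/150)
j=7 picked index 7: u0 ∈ [1/45, 73/450)
j=8 picked index 7: u0 ∈ [-4/45, 23/450)
intersection: [13/450, 23/450)

13/450 23/450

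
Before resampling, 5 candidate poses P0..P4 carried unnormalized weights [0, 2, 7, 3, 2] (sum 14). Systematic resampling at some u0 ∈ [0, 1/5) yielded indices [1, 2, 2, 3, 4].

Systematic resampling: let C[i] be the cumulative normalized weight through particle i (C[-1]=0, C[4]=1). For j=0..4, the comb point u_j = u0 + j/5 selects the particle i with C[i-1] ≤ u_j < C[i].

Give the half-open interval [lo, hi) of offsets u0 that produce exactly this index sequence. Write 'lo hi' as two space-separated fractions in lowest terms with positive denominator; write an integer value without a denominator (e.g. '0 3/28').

C = [0, 1/7, 9/14, 6/7, 1]
j=0 picked index 1: u0 ∈ [0, 1/7)
j=1 picked index 2: u0 ∈ [-2/35, 31/70)
j=2 picked index 2: u0 ∈ [-9/35, 17/70)
j=3 picked index 3: u0 ∈ [3/70, 9/35)
j=4 picked index 4: u0 ∈ [2/35, 1/5)
intersection: [2/35, 1/7)

2/35 1/7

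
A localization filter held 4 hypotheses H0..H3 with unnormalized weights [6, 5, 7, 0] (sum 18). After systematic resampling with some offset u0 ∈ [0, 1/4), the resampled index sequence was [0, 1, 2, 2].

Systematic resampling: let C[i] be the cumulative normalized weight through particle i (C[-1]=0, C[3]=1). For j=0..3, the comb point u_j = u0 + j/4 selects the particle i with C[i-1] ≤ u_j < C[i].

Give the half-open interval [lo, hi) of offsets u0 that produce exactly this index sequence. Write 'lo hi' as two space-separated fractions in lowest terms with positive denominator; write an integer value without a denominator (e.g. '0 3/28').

C = [1/3, 11/18, 1, 1]
j=0 picked index 0: u0 ∈ [0, 1/3)
j=1 picked index 1: u0 ∈ [1/12, 13/36)
j=2 picked index 2: u0 ∈ [1/9, 1/2)
j=3 picked index 2: u0 ∈ [-5/36, 1/4)
intersection: [1/9, 1/4)

1/9 1/4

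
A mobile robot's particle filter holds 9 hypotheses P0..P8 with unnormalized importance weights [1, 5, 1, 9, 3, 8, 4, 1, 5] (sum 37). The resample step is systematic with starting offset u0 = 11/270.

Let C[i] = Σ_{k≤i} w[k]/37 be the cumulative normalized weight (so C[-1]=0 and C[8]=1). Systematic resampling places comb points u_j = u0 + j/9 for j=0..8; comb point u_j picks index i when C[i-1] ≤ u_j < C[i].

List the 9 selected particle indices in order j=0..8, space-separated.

C = [1/37, 6/37, 7/37, 16/37, 19/37, 27/37, 31/37, 32/37, 1]
j=0: u_0=11/270 ∈ [1/37, 6/37) → index 1
j=1: u_1=41/270 ∈ [1/37, 6/37) → index 1
j=2: u_2=71/270 ∈ [7/37, 16/37) → index 3
j=3: u_3=101/270 ∈ [7/37, 16/37) → index 3
j=4: u_4=131/270 ∈ [16/37, 19/37) → index 4
j=5: u_5=161/270 ∈ [19/37, 27/37) → index 5
j=6: u_6=191/270 ∈ [19/37, 27/37) → index 5
j=7: u_7=221/270 ∈ [27/37, 31/37) → index 6
j=8: u_8=251/270 ∈ [32/37, 1) → index 8

1 1 3 3 4 5 5 6 8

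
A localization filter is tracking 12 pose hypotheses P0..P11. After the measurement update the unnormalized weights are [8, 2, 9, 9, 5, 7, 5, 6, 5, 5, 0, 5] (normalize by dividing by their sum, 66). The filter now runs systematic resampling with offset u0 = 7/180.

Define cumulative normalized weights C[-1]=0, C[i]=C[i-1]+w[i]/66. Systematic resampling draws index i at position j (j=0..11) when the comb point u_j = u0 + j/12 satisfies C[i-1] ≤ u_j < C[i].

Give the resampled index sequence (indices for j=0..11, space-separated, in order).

0 1 2 3 3 4 5 6 7 8 9 11

C = [4/33, 5/33, 19/66, 14/33, 1/2, 20/33, 15/22, 17/22, 28/33, 61/66, 61/66, 1]
j=0: u_0=7/180 ∈ [0, 4/33) → index 0
j=1: u_1=11/90 ∈ [4/33, 5/33) → index 1
j=2: u_2=37/180 ∈ [5/33, 19/66) → index 2
j=3: u_3=13/45 ∈ [19/66, 14/33) → index 3
j=4: u_4=67/180 ∈ [19/66, 14/33) → index 3
j=5: u_5=41/90 ∈ [14/33, 1/2) → index 4
j=6: u_6=97/180 ∈ [1/2, 20/33) → index 5
j=7: u_7=28/45 ∈ [20/33, 15/22) → index 6
j=8: u_8=127/180 ∈ [15/22, 17/22) → index 7
j=9: u_9=71/90 ∈ [17/22, 28/33) → index 8
j=10: u_10=157/180 ∈ [28/33, 61/66) → index 9
j=11: u_11=43/45 ∈ [61/66, 1) → index 11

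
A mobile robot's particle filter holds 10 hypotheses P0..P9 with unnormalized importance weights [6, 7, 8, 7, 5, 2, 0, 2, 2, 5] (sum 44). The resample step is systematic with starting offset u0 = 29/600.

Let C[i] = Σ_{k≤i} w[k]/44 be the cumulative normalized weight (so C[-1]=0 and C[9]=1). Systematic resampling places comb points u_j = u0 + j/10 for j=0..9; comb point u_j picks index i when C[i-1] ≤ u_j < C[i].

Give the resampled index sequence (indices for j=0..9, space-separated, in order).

C = [3/22, 13/44, 21/44, 7/11, 3/4, 35/44, 35/44, 37/44, 39/44, 1]
j=0: u_0=29/600 ∈ [0, 3/22) → index 0
j=1: u_1=89/600 ∈ [3/22, 13/44) → index 1
j=2: u_2=149/600 ∈ [3/22, 13/44) → index 1
j=3: u_3=209/600 ∈ [13/44, 21/44) → index 2
j=4: u_4=269/600 ∈ [13/44, 21/44) → index 2
j=5: u_5=329/600 ∈ [21/44, 7/11) → index 3
j=6: u_6=389/600 ∈ [7/11, 3/4) → index 4
j=7: u_7=449/600 ∈ [7/11, 3/4) → index 4
j=8: u_8=509/600 ∈ [37/44, 39/44) → index 8
j=9: u_9=569/600 ∈ [39/44, 1) → index 9

0 1 1 2 2 3 4 4 8 9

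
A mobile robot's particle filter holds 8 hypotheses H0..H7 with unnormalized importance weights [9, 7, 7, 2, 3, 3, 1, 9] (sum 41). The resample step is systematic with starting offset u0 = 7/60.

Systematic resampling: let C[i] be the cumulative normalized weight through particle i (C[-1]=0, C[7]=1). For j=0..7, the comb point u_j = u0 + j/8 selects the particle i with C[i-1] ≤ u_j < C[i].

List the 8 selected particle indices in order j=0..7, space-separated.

0 1 1 2 4 5 7 7

C = [9/41, 16/41, 23/41, 25/41, 28/41, 31/41, 32/41, 1]
j=0: u_0=7/60 ∈ [0, 9/41) → index 0
j=1: u_1=29/120 ∈ [9/41, 16/41) → index 1
j=2: u_2=11/30 ∈ [9/41, 16/41) → index 1
j=3: u_3=59/120 ∈ [16/41, 23/41) → index 2
j=4: u_4=37/60 ∈ [25/41, 28/41) → index 4
j=5: u_5=89/120 ∈ [28/41, 31/41) → index 5
j=6: u_6=13/15 ∈ [32/41, 1) → index 7
j=7: u_7=119/120 ∈ [32/41, 1) → index 7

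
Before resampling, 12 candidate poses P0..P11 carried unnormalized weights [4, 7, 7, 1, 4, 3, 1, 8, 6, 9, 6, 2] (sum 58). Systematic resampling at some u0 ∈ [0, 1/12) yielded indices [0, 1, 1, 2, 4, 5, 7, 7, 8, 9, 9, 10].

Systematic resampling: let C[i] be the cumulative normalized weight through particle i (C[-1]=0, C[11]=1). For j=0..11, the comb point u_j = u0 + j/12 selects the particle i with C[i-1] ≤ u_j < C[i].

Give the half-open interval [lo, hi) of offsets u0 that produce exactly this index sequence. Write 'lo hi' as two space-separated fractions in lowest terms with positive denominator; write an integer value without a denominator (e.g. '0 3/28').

0 7/348

C = [2/29, 11/58, 9/29, 19/58, 23/58, 13/29, 27/58, 35/58, 41/58, 25/29, 28/29, 1]
j=0 picked index 0: u0 ∈ [0, 2/29)
j=1 picked index 1: u0 ∈ [-5/348, 37/348)
j=2 picked index 1: u0 ∈ [-17/174, 2/87)
j=3 picked index 2: u0 ∈ [-7/116, 7/116)
j=4 picked index 4: u0 ∈ [-1/174, 11/174)
j=5 picked index 5: u0 ∈ [-7/348, 11/348)
j=6 picked index 7: u0 ∈ [-1/29, 3/29)
j=7 picked index 7: u0 ∈ [-41/348, 7/348)
j=8 picked index 8: u0 ∈ [-11/174, 7/174)
j=9 picked index 9: u0 ∈ [-5/116, 13/116)
j=10 picked index 9: u0 ∈ [-11/87, 5/174)
j=11 picked index 10: u0 ∈ [-19/348, 17/348)
intersection: [0, 7/348)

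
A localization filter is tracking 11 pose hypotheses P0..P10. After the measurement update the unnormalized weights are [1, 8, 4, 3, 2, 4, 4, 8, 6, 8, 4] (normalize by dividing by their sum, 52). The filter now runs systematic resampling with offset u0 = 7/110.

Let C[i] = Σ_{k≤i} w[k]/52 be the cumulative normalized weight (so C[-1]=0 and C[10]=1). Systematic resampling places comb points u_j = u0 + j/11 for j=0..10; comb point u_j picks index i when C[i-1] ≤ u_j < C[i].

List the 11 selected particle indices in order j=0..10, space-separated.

1 1 2 4 6 7 7 8 9 9 10

C = [1/52, 9/52, 1/4, 4/13, 9/26, 11/26, 1/2, 17/26, 10/13, 12/13, 1]
j=0: u_0=7/110 ∈ [1/52, 9/52) → index 1
j=1: u_1=17/110 ∈ [1/52, 9/52) → index 1
j=2: u_2=27/110 ∈ [9/52, 1/4) → index 2
j=3: u_3=37/110 ∈ [4/13, 9/26) → index 4
j=4: u_4=47/110 ∈ [11/26, 1/2) → index 6
j=5: u_5=57/110 ∈ [1/2, 17/26) → index 7
j=6: u_6=67/110 ∈ [1/2, 17/26) → index 7
j=7: u_7=7/10 ∈ [17/26, 10/13) → index 8
j=8: u_8=87/110 ∈ [10/13, 12/13) → index 9
j=9: u_9=97/110 ∈ [10/13, 12/13) → index 9
j=10: u_10=107/110 ∈ [12/13, 1) → index 10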